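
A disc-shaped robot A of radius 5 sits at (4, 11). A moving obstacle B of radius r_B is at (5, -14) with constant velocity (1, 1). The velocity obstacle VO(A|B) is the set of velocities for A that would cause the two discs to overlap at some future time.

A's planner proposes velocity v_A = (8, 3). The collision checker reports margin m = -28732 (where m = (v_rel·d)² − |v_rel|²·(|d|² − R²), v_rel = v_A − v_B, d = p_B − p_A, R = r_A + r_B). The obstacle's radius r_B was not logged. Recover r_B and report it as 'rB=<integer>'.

m = -28732
d = (1, -25);  v_rel = (7, 2),  |v_rel|² = 53
v_rel×d = (7)·(-25) − (2)·(1) = -177
since m = R²·53 − (-177)²:  R² = (31329 + -28732) / 53 = 49
R = √49 = 7  ⇒  r_B = 7 − 5 = 2

rB=2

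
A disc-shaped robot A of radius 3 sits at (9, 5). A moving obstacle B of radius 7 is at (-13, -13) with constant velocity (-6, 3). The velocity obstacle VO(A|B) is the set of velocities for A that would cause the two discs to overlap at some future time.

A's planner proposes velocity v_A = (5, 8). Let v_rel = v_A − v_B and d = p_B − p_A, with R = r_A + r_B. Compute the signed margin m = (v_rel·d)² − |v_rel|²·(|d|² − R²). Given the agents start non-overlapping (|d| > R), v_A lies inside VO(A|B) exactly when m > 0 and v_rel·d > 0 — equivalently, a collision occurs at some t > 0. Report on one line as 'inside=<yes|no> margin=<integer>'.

d = (-22, -18),  |d|² = 808;  R = 3+7 = 10,  c = 808−10² = 708
v_rel = (11, 5),  |v_rel|² = 146;  v_rel·d = (11)·(-22) + (5)·(-18) = -332
146·t² + 664·t + 708 = 0  ⇒  m = (-332)² − 146·708 = 6856
m = 6856 > 0,  v_rel·d = -332 < 0  ⇒  outside

inside=no margin=6856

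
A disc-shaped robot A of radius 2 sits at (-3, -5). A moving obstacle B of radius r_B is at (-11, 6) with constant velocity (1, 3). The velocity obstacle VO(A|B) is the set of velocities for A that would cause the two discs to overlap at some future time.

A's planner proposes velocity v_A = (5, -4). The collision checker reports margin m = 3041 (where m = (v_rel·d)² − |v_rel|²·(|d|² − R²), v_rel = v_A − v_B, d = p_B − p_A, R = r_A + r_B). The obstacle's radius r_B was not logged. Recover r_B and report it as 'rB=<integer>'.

m = 3041
d = (-8, 11);  v_rel = (4, -7),  |v_rel|² = 65
v_rel×d = (4)·(11) − (-7)·(-8) = -12
since m = R²·65 − (-12)²:  R² = (144 + 3041) / 65 = 49
R = √49 = 7  ⇒  r_B = 7 − 2 = 5

rB=5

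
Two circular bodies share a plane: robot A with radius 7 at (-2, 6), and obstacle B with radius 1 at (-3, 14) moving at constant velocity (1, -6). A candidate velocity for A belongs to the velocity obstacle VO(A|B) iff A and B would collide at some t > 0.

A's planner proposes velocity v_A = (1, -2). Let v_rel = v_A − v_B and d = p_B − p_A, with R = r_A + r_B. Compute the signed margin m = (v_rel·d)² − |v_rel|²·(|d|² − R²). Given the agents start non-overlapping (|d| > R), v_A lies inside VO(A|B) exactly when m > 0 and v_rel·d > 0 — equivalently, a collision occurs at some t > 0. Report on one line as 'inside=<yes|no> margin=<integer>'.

d = (-1, 8),  |d|² = 65;  R = 7+1 = 8,  c = 65−8² = 1
v_rel = (0, 4),  |v_rel|² = 16;  v_rel·d = (0)·(-1) + (4)·(8) = 32
16·t² − 64·t + 1 = 0  ⇒  m = 32² − 16·1 = 1008
m = 1008 > 0,  v_rel·d = 32 > 0  ⇒  inside

inside=yes margin=1008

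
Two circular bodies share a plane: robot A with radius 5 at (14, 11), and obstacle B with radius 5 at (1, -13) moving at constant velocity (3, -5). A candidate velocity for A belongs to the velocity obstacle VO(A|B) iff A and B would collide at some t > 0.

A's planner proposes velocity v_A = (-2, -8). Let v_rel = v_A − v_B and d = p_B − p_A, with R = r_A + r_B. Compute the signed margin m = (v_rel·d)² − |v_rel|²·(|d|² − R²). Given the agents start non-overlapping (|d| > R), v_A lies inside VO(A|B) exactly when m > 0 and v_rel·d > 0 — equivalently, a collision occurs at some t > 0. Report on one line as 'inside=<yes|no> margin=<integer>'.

d = (-13, -24),  |d|² = 745;  R = 5+5 = 10,  c = 745−10² = 645
v_rel = (-5, -3),  |v_rel|² = 34;  v_rel·d = (-5)·(-13) + (-3)·(-24) = 137
34·t² − 274·t + 645 = 0  ⇒  m = 137² − 34·645 = -3161
m = -3161 < 0,  v_rel·d = 137 > 0  ⇒  outside

inside=no margin=-3161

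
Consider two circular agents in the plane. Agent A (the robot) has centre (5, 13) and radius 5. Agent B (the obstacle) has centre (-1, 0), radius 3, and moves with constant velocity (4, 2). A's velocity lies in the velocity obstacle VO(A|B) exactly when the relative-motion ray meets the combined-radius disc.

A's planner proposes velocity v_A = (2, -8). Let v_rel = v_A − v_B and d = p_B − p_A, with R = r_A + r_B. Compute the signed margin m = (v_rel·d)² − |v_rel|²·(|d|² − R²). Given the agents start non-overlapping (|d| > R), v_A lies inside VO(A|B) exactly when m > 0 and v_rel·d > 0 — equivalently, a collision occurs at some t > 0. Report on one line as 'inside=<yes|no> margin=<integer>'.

d = (-6, -13),  |d|² = 205;  R = 5+3 = 8,  c = 205−8² = 141
v_rel = (-2, -10),  |v_rel|² = 104;  v_rel·d = (-2)·(-6) + (-10)·(-13) = 142
104·t² − 284·t + 141 = 0  ⇒  m = 142² − 104·141 = 5500
m = 5500 > 0,  v_rel·d = 142 > 0  ⇒  inside

inside=yes margin=5500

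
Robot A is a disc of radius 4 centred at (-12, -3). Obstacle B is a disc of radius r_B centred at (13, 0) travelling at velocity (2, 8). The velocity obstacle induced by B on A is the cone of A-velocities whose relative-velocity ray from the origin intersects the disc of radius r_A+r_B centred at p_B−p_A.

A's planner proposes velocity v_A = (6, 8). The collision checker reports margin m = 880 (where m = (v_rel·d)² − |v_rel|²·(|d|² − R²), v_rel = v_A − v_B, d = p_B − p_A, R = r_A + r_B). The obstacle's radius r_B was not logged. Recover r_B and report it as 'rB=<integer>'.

m = 880
d = (25, 3);  v_rel = (4, 0),  |v_rel|² = 16
v_rel×d = (4)·(3) − (0)·(25) = 12
since m = R²·16 − 12²:  R² = (144 + 880) / 16 = 64
R = √64 = 8  ⇒  r_B = 8 − 4 = 4

rB=4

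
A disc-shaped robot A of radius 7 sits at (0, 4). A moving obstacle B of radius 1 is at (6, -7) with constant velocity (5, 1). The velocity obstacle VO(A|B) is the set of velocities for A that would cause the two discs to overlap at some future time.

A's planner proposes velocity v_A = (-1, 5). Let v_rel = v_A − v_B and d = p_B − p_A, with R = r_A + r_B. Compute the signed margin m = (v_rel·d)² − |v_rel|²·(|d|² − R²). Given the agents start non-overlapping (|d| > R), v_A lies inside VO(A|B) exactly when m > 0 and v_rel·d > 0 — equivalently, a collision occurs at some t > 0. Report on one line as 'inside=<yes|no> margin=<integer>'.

d = (6, -11),  |d|² = 157;  R = 7+1 = 8,  c = 157−8² = 93
v_rel = (-6, 4),  |v_rel|² = 52;  v_rel·d = (-6)·(6) + (4)·(-11) = -80
52·t² + 160·t + 93 = 0  ⇒  m = (-80)² − 52·93 = 1564
m = 1564 > 0,  v_rel·d = -80 < 0  ⇒  outside

inside=no margin=1564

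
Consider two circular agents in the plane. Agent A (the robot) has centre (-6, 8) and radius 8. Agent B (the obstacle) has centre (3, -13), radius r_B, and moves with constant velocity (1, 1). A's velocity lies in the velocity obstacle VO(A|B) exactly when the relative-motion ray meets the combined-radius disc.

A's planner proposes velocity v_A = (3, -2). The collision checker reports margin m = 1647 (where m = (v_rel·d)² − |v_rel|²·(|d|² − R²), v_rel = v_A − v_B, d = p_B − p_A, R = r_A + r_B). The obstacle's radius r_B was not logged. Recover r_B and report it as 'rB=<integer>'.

m = 1647
d = (9, -21);  v_rel = (2, -3),  |v_rel|² = 13
v_rel×d = (2)·(-21) − (-3)·(9) = -15
since m = R²·13 − (-15)²:  R² = (225 + 1647) / 13 = 144
R = √144 = 12  ⇒  r_B = 12 − 8 = 4

rB=4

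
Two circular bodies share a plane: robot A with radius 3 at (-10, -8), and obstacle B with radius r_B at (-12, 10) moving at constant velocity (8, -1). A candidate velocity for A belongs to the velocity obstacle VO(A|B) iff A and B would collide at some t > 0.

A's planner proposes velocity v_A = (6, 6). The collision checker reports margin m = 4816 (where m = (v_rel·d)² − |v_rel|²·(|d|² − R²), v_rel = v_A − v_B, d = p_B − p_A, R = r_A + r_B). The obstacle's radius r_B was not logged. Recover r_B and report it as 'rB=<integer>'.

m = 4816
d = (-2, 18);  v_rel = (-2, 7),  |v_rel|² = 53
v_rel×d = (-2)·(18) − (7)·(-2) = -22
since m = R²·53 − (-22)²:  R² = (484 + 4816) / 53 = 100
R = √100 = 10  ⇒  r_B = 10 − 3 = 7

rB=7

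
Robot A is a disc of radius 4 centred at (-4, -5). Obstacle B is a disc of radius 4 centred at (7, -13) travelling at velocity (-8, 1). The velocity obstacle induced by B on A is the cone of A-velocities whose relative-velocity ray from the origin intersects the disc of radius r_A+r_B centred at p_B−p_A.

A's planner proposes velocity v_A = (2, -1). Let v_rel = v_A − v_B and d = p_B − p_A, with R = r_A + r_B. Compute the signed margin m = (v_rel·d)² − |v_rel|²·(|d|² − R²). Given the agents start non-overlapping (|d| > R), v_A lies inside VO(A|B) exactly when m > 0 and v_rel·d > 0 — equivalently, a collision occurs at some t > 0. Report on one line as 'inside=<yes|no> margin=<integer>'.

d = (11, -8),  |d|² = 185;  R = 4+4 = 8,  c = 185−8² = 121
v_rel = (10, -2),  |v_rel|² = 104;  v_rel·d = (10)·(11) + (-2)·(-8) = 126
104·t² − 252·t + 121 = 0  ⇒  m = 126² − 104·121 = 3292
m = 3292 > 0,  v_rel·d = 126 > 0  ⇒  inside

inside=yes margin=3292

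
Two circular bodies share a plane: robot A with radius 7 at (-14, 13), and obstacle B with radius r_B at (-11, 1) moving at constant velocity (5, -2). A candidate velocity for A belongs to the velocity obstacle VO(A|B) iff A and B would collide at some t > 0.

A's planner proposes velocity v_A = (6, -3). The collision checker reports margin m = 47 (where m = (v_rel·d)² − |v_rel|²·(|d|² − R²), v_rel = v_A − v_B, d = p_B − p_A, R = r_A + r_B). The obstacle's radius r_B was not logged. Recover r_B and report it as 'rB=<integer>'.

m = 47
d = (3, -12);  v_rel = (1, -1),  |v_rel|² = 2
v_rel×d = (1)·(-12) − (-1)·(3) = -9
since m = R²·2 − (-9)²:  R² = (81 + 47) / 2 = 64
R = √64 = 8  ⇒  r_B = 8 − 7 = 1

rB=1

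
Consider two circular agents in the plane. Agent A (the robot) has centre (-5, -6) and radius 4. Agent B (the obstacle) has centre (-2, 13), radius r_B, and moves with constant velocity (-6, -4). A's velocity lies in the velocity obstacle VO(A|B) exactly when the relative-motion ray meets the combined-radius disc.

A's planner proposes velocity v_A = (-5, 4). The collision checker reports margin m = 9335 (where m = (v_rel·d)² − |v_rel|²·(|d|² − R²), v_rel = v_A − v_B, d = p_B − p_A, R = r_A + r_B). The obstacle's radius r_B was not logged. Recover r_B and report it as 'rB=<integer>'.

m = 9335
d = (3, 19);  v_rel = (1, 8),  |v_rel|² = 65
v_rel×d = (1)·(19) − (8)·(3) = -5
since m = R²·65 − (-5)²:  R² = (25 + 9335) / 65 = 144
R = √144 = 12  ⇒  r_B = 12 − 4 = 8

rB=8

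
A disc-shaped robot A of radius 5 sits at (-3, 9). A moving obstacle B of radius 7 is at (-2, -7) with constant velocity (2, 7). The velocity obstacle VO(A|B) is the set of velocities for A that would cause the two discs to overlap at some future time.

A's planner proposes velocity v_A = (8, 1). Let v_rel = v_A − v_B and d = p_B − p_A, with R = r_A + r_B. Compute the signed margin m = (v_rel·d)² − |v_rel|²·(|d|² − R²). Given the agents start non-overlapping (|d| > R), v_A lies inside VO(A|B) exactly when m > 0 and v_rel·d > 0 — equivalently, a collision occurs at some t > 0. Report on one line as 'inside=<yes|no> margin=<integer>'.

d = (1, -16),  |d|² = 257;  R = 5+7 = 12,  c = 257−12² = 113
v_rel = (6, -6),  |v_rel|² = 72;  v_rel·d = (6)·(1) + (-6)·(-16) = 102
72·t² − 204·t + 113 = 0  ⇒  m = 102² − 72·113 = 2268
m = 2268 > 0,  v_rel·d = 102 > 0  ⇒  inside

inside=yes margin=2268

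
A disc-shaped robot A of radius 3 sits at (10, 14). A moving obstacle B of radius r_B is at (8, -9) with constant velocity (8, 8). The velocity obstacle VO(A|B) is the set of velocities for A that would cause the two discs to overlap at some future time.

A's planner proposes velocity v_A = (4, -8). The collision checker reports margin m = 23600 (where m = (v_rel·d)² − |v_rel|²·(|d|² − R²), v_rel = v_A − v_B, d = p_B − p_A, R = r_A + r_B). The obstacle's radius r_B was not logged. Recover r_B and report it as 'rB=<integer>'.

m = 23600
d = (-2, -23);  v_rel = (-4, -16),  |v_rel|² = 272
v_rel×d = (-4)·(-23) − (-16)·(-2) = 60
since m = R²·272 − 60²:  R² = (3600 + 23600) / 272 = 100
R = √100 = 10  ⇒  r_B = 10 − 3 = 7

rB=7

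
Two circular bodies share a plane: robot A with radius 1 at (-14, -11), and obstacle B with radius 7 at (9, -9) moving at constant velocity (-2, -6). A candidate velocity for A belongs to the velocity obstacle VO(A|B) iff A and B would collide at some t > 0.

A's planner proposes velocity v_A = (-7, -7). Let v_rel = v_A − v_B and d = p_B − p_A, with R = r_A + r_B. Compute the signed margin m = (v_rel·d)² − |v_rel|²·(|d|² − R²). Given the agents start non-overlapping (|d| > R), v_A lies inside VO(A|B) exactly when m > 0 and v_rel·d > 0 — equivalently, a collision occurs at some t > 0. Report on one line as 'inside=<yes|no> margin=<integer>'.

d = (23, 2),  |d|² = 533;  R = 1+7 = 8,  c = 533−8² = 469
v_rel = (-5, -1),  |v_rel|² = 26;  v_rel·d = (-5)·(23) + (-1)·(2) = -117
26·t² + 234·t + 469 = 0  ⇒  m = (-117)² − 26·469 = 1495
m = 1495 > 0,  v_rel·d = -117 < 0  ⇒  outside

inside=no margin=1495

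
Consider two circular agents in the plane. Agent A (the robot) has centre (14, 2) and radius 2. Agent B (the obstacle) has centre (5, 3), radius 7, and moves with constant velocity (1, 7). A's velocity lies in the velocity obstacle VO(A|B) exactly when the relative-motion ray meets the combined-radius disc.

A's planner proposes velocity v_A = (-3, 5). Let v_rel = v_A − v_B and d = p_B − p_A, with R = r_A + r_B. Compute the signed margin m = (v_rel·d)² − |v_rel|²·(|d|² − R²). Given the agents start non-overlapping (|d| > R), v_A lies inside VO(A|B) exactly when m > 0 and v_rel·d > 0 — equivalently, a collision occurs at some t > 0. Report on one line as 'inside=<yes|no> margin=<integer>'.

d = (-9, 1),  |d|² = 82;  R = 2+7 = 9,  c = 82−9² = 1
v_rel = (-4, -2),  |v_rel|² = 20;  v_rel·d = (-4)·(-9) + (-2)·(1) = 34
20·t² − 68·t + 1 = 0  ⇒  m = 34² − 20·1 = 1136
m = 1136 > 0,  v_rel·d = 34 > 0  ⇒  inside

inside=yes margin=1136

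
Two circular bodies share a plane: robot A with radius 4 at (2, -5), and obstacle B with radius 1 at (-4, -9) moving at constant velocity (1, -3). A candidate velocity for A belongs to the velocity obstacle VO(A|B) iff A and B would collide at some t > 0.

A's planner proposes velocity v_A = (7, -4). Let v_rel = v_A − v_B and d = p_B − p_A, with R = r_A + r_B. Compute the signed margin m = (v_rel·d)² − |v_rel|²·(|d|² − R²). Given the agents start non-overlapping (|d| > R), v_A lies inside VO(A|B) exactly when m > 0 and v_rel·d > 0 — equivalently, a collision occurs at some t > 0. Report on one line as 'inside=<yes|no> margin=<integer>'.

d = (-6, -4),  |d|² = 52;  R = 4+1 = 5,  c = 52−5² = 27
v_rel = (6, -1),  |v_rel|² = 37;  v_rel·d = (6)·(-6) + (-1)·(-4) = -32
37·t² + 64·t + 27 = 0  ⇒  m = (-32)² − 37·27 = 25
m = 25 > 0,  v_rel·d = -32 < 0  ⇒  outside

inside=no margin=25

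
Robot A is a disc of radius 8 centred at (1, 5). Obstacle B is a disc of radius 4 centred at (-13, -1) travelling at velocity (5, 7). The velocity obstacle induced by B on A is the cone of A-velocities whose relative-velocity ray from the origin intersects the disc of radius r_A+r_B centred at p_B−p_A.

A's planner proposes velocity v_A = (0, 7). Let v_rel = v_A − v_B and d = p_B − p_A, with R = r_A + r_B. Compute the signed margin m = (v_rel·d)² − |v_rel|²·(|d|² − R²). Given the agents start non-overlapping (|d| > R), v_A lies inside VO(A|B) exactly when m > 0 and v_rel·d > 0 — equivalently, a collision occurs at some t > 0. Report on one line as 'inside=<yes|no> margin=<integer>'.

d = (-14, -6),  |d|² = 232;  R = 8+4 = 12,  c = 232−12² = 88
v_rel = (-5, 0),  |v_rel|² = 25;  v_rel·d = (-5)·(-14) + (0)·(-6) = 70
25·t² − 140·t + 88 = 0  ⇒  m = 70² − 25·88 = 2700
m = 2700 > 0,  v_rel·d = 70 > 0  ⇒  inside

inside=yes margin=2700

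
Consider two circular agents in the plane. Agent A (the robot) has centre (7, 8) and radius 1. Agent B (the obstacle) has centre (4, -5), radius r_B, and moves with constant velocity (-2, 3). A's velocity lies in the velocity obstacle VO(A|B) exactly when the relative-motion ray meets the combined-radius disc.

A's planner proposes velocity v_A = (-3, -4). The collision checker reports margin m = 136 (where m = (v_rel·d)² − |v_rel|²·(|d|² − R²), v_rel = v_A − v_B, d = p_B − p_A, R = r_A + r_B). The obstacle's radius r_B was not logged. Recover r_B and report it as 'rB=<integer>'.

m = 136
d = (-3, -13);  v_rel = (-1, -7),  |v_rel|² = 50
v_rel×d = (-1)·(-13) − (-7)·(-3) = -8
since m = R²·50 − (-8)²:  R² = (64 + 136) / 50 = 4
R = √4 = 2  ⇒  r_B = 2 − 1 = 1

rB=1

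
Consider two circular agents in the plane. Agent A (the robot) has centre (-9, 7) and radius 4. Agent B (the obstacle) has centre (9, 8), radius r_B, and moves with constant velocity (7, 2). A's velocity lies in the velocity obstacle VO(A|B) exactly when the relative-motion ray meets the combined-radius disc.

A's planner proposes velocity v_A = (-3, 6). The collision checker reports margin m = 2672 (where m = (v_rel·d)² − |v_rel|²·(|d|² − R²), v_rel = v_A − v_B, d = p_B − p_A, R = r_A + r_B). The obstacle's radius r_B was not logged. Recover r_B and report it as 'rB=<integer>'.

m = 2672
d = (18, 1);  v_rel = (-10, 4),  |v_rel|² = 116
v_rel×d = (-10)·(1) − (4)·(18) = -82
since m = R²·116 − (-82)²:  R² = (6724 + 2672) / 116 = 81
R = √81 = 9  ⇒  r_B = 9 − 4 = 5

rB=5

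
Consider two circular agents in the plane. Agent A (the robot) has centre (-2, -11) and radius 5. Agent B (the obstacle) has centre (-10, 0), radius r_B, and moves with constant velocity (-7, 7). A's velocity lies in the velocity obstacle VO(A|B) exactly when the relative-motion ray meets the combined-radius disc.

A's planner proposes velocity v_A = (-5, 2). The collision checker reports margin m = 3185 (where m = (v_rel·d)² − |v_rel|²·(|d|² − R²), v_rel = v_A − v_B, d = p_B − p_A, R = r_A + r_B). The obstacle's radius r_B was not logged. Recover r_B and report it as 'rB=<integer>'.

m = 3185
d = (-8, 11);  v_rel = (2, -5),  |v_rel|² = 29
v_rel×d = (2)·(11) − (-5)·(-8) = -18
since m = R²·29 − (-18)²:  R² = (324 + 3185) / 29 = 121
R = √121 = 11  ⇒  r_B = 11 − 5 = 6

rB=6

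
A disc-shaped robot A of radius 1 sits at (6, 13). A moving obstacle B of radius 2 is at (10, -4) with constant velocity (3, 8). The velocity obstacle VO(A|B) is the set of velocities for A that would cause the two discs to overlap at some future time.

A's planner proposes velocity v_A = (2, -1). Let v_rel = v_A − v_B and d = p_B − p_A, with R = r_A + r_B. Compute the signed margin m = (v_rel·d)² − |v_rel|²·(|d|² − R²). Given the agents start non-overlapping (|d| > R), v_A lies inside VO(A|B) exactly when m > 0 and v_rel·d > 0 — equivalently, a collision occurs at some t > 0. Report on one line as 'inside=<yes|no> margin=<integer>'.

d = (4, -17),  |d|² = 305;  R = 1+2 = 3,  c = 305−3² = 296
v_rel = (-1, -9),  |v_rel|² = 82;  v_rel·d = (-1)·(4) + (-9)·(-17) = 149
82·t² − 298·t + 296 = 0  ⇒  m = 149² − 82·296 = -2071
m = -2071 < 0,  v_rel·d = 149 > 0  ⇒  outside

inside=no margin=-2071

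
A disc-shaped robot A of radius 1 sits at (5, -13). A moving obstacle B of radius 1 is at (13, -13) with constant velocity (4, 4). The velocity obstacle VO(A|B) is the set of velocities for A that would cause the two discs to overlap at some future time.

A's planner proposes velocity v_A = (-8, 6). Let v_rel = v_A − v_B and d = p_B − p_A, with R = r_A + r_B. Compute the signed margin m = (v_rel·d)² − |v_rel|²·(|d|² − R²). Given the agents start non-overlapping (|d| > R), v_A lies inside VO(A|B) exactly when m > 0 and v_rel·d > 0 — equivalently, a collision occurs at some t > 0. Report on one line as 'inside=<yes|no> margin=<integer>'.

d = (8, 0),  |d|² = 64;  R = 1+1 = 2,  c = 64−2² = 60
v_rel = (-12, 2),  |v_rel|² = 148;  v_rel·d = (-12)·(8) + (2)·(0) = -96
148·t² + 192·t + 60 = 0  ⇒  m = (-96)² − 148·60 = 336
m = 336 > 0,  v_rel·d = -96 < 0  ⇒  outside

inside=no margin=336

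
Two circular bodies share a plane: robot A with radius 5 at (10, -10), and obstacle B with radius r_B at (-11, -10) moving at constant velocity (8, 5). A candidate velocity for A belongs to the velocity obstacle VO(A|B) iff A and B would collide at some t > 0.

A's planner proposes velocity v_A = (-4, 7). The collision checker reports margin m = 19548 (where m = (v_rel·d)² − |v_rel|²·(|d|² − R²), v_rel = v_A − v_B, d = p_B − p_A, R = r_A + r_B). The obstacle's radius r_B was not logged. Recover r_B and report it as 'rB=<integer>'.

m = 19548
d = (-21, 0);  v_rel = (-12, 2),  |v_rel|² = 148
v_rel×d = (-12)·(0) − (2)·(-21) = 42
since m = R²·148 − 42²:  R² = (1764 + 19548) / 148 = 144
R = √144 = 12  ⇒  r_B = 12 − 5 = 7

rB=7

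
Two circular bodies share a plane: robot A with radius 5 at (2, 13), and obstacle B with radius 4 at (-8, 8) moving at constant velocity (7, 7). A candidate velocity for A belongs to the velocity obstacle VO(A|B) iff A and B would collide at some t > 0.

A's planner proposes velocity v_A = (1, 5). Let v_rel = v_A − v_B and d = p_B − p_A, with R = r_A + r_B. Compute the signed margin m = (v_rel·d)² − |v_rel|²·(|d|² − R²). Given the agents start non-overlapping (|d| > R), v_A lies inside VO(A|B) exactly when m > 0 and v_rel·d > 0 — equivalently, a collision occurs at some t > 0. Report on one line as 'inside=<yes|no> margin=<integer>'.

d = (-10, -5),  |d|² = 125;  R = 5+4 = 9,  c = 125−9² = 44
v_rel = (-6, -2),  |v_rel|² = 40;  v_rel·d = (-6)·(-10) + (-2)·(-5) = 70
40·t² − 140·t + 44 = 0  ⇒  m = 70² − 40·44 = 3140
m = 3140 > 0,  v_rel·d = 70 > 0  ⇒  inside

inside=yes margin=3140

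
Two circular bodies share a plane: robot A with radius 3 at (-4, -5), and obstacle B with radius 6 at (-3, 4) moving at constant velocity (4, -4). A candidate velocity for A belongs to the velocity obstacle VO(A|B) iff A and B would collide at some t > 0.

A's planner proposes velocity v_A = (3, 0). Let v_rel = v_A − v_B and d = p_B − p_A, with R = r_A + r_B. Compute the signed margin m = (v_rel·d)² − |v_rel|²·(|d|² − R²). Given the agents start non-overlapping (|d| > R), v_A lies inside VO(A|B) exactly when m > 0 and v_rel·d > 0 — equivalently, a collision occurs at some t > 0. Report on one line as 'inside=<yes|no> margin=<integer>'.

d = (1, 9),  |d|² = 82;  R = 3+6 = 9,  c = 82−9² = 1
v_rel = (-1, 4),  |v_rel|² = 17;  v_rel·d = (-1)·(1) + (4)·(9) = 35
17·t² − 70·t + 1 = 0  ⇒  m = 35² − 17·1 = 1208
m = 1208 > 0,  v_rel·d = 35 > 0  ⇒  inside

inside=yes margin=1208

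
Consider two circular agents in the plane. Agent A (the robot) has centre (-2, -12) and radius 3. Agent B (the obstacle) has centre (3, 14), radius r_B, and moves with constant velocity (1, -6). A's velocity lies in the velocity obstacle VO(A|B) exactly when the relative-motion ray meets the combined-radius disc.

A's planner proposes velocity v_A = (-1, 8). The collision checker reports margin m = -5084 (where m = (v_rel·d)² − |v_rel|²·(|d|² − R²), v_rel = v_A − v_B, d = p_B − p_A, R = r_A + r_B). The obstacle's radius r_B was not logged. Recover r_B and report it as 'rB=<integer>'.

m = -5084
d = (5, 26);  v_rel = (-2, 14),  |v_rel|² = 200
v_rel×d = (-2)·(26) − (14)·(5) = -122
since m = R²·200 − (-122)²:  R² = (14884 + -5084) / 200 = 49
R = √49 = 7  ⇒  r_B = 7 − 3 = 4

rB=4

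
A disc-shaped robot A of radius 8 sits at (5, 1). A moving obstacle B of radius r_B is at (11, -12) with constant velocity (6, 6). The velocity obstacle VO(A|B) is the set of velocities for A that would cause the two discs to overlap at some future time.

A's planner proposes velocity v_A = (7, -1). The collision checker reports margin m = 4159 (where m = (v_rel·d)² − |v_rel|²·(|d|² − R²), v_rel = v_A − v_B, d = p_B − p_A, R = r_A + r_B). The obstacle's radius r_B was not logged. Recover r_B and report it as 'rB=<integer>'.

m = 4159
d = (6, -13);  v_rel = (1, -7),  |v_rel|² = 50
v_rel×d = (1)·(-13) − (-7)·(6) = 29
since m = R²·50 − 29²:  R² = (841 + 4159) / 50 = 100
R = √100 = 10  ⇒  r_B = 10 − 8 = 2

rB=2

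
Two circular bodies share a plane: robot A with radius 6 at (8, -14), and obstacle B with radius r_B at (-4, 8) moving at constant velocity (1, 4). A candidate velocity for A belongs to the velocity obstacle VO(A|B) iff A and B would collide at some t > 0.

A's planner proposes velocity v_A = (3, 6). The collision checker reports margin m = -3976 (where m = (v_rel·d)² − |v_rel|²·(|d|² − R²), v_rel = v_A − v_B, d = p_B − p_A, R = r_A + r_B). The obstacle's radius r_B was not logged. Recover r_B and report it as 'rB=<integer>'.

m = -3976
d = (-12, 22);  v_rel = (2, 2),  |v_rel|² = 8
v_rel×d = (2)·(22) − (2)·(-12) = 68
since m = R²·8 − 68²:  R² = (4624 + -3976) / 8 = 81
R = √81 = 9  ⇒  r_B = 9 − 6 = 3

rB=3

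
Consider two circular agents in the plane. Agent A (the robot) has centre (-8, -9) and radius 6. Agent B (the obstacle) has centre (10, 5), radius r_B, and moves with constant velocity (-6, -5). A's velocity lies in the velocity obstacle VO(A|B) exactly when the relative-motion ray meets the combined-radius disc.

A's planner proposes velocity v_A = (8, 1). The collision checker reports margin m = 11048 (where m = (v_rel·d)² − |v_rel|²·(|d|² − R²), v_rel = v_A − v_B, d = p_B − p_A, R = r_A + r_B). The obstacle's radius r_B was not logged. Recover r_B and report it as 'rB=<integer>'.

m = 11048
d = (18, 14);  v_rel = (14, 6),  |v_rel|² = 232
v_rel×d = (14)·(14) − (6)·(18) = 88
since m = R²·232 − 88²:  R² = (7744 + 11048) / 232 = 81
R = √81 = 9  ⇒  r_B = 9 − 6 = 3

rB=3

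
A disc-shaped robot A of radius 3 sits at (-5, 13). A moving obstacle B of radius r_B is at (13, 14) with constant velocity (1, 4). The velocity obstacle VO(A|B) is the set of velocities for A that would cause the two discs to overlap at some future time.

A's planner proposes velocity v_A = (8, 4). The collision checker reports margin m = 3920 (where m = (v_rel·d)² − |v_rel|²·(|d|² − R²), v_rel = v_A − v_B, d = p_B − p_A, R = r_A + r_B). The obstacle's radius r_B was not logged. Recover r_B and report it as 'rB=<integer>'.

m = 3920
d = (18, 1);  v_rel = (7, 0),  |v_rel|² = 49
v_rel×d = (7)·(1) − (0)·(18) = 7
since m = R²·49 − 7²:  R² = (49 + 3920) / 49 = 81
R = √81 = 9  ⇒  r_B = 9 − 3 = 6

rB=6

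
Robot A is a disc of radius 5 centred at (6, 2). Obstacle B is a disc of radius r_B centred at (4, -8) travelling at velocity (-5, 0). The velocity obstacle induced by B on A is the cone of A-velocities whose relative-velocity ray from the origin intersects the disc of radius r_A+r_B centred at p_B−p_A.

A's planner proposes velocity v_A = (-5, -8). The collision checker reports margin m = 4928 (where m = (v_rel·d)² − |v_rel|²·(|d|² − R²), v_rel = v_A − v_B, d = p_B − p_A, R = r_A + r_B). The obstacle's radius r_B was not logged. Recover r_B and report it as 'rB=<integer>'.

m = 4928
d = (-2, -10);  v_rel = (0, -8),  |v_rel|² = 64
v_rel×d = (0)·(-10) − (-8)·(-2) = -16
since m = R²·64 − (-16)²:  R² = (256 + 4928) / 64 = 81
R = √81 = 9  ⇒  r_B = 9 − 5 = 4

rB=4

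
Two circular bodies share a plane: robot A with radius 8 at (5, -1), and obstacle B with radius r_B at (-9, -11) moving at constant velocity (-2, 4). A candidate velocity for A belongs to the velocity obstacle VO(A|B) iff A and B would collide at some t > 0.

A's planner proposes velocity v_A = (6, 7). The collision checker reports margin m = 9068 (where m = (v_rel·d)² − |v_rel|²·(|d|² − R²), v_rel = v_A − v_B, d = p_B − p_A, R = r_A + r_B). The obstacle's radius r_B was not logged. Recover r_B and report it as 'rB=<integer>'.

m = 9068
d = (-14, -10);  v_rel = (8, 3),  |v_rel|² = 73
v_rel×d = (8)·(-10) − (3)·(-14) = -38
since m = R²·73 − (-38)²:  R² = (1444 + 9068) / 73 = 144
R = √144 = 12  ⇒  r_B = 12 − 8 = 4

rB=4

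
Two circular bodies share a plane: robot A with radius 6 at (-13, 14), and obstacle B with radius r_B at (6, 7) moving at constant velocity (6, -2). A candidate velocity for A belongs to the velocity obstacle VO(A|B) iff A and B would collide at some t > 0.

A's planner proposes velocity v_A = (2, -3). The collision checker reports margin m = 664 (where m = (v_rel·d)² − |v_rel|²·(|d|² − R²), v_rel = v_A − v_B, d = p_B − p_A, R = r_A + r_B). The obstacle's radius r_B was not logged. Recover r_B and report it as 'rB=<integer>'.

m = 664
d = (19, -7);  v_rel = (-4, -1),  |v_rel|² = 17
v_rel×d = (-4)·(-7) − (-1)·(19) = 47
since m = R²·17 − 47²:  R² = (2209 + 664) / 17 = 169
R = √169 = 13  ⇒  r_B = 13 − 6 = 7

rB=7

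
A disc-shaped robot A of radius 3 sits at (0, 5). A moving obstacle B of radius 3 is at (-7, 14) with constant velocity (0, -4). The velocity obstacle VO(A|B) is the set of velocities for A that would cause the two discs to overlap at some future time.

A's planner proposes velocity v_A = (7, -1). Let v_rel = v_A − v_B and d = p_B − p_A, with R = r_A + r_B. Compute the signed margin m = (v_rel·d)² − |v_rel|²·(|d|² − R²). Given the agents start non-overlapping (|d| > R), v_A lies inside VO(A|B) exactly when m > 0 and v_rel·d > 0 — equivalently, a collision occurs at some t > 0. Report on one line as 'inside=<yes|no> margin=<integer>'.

d = (-7, 9),  |d|² = 130;  R = 3+3 = 6,  c = 130−6² = 94
v_rel = (7, 3),  |v_rel|² = 58;  v_rel·d = (7)·(-7) + (3)·(9) = -22
58·t² + 44·t + 94 = 0  ⇒  m = (-22)² − 58·94 = -4968
m = -4968 < 0,  v_rel·d = -22 < 0  ⇒  outside

inside=no margin=-4968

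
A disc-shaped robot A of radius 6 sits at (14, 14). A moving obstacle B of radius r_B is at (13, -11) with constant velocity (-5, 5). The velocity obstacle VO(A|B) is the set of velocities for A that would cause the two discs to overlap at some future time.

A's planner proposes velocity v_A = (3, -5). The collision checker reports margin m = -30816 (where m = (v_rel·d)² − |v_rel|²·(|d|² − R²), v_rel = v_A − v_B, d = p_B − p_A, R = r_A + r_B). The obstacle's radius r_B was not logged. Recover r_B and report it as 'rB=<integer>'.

m = -30816
d = (-1, -25);  v_rel = (8, -10),  |v_rel|² = 164
v_rel×d = (8)·(-25) − (-10)·(-1) = -210
since m = R²·164 − (-210)²:  R² = (44100 + -30816) / 164 = 81
R = √81 = 9  ⇒  r_B = 9 − 6 = 3

rB=3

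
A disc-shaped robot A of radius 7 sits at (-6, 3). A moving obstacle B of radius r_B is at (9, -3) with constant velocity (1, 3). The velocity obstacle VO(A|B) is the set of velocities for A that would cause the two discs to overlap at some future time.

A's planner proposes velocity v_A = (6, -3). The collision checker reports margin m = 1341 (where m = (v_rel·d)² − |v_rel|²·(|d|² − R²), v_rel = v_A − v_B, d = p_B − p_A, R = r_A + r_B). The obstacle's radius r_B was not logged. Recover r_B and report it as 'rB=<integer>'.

m = 1341
d = (15, -6);  v_rel = (5, -6),  |v_rel|² = 61
v_rel×d = (5)·(-6) − (-6)·(15) = 60
since m = R²·61 − 60²:  R² = (3600 + 1341) / 61 = 81
R = √81 = 9  ⇒  r_B = 9 − 7 = 2

rB=2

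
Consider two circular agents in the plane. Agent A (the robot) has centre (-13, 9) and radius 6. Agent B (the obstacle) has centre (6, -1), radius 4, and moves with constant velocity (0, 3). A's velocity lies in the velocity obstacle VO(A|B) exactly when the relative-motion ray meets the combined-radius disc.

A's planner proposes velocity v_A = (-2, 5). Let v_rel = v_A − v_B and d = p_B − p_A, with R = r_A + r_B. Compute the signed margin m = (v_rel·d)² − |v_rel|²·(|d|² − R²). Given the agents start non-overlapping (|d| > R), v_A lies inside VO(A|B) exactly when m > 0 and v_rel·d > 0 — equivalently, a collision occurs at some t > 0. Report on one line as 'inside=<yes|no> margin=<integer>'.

d = (19, -10),  |d|² = 461;  R = 6+4 = 10,  c = 461−10² = 361
v_rel = (-2, 2),  |v_rel|² = 8;  v_rel·d = (-2)·(19) + (2)·(-10) = -58
8·t² + 116·t + 361 = 0  ⇒  m = (-58)² − 8·361 = 476
m = 476 > 0,  v_rel·d = -58 < 0  ⇒  outside

inside=no margin=476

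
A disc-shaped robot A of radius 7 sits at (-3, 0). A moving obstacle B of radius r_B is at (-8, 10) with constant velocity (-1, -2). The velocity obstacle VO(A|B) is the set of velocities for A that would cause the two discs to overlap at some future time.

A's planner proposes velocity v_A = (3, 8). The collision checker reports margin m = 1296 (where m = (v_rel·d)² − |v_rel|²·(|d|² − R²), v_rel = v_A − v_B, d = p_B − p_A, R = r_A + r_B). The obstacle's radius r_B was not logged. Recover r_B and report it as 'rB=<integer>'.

m = 1296
d = (-5, 10);  v_rel = (4, 10),  |v_rel|² = 116
v_rel×d = (4)·(10) − (10)·(-5) = 90
since m = R²·116 − 90²:  R² = (8100 + 1296) / 116 = 81
R = √81 = 9  ⇒  r_B = 9 − 7 = 2

rB=2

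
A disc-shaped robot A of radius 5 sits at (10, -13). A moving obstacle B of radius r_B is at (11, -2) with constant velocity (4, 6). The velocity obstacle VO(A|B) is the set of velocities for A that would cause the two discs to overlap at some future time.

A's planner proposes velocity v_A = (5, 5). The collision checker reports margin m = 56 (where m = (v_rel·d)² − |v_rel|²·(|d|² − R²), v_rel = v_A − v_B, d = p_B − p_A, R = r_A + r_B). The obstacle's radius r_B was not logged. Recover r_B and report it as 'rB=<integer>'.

m = 56
d = (1, 11);  v_rel = (1, -1),  |v_rel|² = 2
v_rel×d = (1)·(11) − (-1)·(1) = 12
since m = R²·2 − 12²:  R² = (144 + 56) / 2 = 100
R = √100 = 10  ⇒  r_B = 10 − 5 = 5

rB=5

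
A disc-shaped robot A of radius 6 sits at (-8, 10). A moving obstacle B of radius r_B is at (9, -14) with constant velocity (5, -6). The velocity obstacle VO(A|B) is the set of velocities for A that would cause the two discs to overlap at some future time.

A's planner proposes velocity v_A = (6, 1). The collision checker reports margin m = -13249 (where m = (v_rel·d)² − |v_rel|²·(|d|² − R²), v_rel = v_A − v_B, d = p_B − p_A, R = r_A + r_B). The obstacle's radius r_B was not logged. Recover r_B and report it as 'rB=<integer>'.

m = -13249
d = (17, -24);  v_rel = (1, 7),  |v_rel|² = 50
v_rel×d = (1)·(-24) − (7)·(17) = -143
since m = R²·50 − (-143)²:  R² = (20449 + -13249) / 50 = 144
R = √144 = 12  ⇒  r_B = 12 − 6 = 6

rB=6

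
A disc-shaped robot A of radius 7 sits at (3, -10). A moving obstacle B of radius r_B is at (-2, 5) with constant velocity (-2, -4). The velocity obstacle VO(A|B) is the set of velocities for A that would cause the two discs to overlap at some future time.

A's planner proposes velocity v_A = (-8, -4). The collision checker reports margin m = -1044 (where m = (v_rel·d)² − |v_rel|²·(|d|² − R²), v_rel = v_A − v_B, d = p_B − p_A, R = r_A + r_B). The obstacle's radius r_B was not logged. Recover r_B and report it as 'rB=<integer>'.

m = -1044
d = (-5, 15);  v_rel = (-6, 0),  |v_rel|² = 36
v_rel×d = (-6)·(15) − (0)·(-5) = -90
since m = R²·36 − (-90)²:  R² = (8100 + -1044) / 36 = 196
R = √196 = 14  ⇒  r_B = 14 − 7 = 7

rB=7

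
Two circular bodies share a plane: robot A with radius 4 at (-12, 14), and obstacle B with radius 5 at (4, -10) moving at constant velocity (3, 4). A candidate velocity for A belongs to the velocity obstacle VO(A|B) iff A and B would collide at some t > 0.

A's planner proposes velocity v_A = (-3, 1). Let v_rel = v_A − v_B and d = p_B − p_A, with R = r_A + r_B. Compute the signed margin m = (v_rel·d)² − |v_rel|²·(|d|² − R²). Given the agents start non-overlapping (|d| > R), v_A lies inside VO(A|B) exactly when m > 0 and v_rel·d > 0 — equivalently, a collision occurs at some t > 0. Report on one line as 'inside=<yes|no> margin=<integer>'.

d = (16, -24),  |d|² = 832;  R = 4+5 = 9,  c = 832−9² = 751
v_rel = (-6, -3),  |v_rel|² = 45;  v_rel·d = (-6)·(16) + (-3)·(-24) = -24
45·t² + 48·t + 751 = 0  ⇒  m = (-24)² − 45·751 = -33219
m = -33219 < 0,  v_rel·d = -24 < 0  ⇒  outside

inside=no margin=-33219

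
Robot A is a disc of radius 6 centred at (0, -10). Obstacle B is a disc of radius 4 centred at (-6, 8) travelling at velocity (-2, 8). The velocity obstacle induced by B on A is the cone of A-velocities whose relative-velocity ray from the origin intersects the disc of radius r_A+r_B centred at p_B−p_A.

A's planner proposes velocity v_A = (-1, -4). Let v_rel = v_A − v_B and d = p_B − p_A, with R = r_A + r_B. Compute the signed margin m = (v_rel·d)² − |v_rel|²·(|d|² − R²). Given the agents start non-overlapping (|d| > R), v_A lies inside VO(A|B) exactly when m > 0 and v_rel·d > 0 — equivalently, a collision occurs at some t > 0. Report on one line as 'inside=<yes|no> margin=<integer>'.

d = (-6, 18),  |d|² = 360;  R = 6+4 = 10,  c = 360−10² = 260
v_rel = (1, -12),  |v_rel|² = 145;  v_rel·d = (1)·(-6) + (-12)·(18) = -222
145·t² + 444·t + 260 = 0  ⇒  m = (-222)² − 145·260 = 11584
m = 11584 > 0,  v_rel·d = -222 < 0  ⇒  outside

inside=no margin=11584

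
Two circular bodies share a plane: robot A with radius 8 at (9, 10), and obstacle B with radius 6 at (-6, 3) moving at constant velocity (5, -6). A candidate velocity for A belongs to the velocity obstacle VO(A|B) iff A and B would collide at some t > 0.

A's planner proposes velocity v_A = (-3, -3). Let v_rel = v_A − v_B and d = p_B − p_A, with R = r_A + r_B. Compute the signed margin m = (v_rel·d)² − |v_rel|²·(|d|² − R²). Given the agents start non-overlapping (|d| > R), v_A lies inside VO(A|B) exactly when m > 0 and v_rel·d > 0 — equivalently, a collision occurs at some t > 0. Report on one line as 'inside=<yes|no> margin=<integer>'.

d = (-15, -7),  |d|² = 274;  R = 8+6 = 14,  c = 274−14² = 78
v_rel = (-8, 3),  |v_rel|² = 73;  v_rel·d = (-8)·(-15) + (3)·(-7) = 99
73·t² − 198·t + 78 = 0  ⇒  m = 99² − 73·78 = 4107
m = 4107 > 0,  v_rel·d = 99 > 0  ⇒  inside

inside=yes margin=4107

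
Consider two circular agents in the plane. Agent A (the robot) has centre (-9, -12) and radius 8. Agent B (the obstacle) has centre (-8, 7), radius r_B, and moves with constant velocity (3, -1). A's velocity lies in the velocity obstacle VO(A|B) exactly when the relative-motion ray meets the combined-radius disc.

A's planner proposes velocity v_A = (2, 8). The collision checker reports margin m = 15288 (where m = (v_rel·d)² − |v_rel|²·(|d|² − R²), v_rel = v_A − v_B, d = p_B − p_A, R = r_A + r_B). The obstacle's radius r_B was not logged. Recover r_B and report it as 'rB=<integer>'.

m = 15288
d = (1, 19);  v_rel = (-1, 9),  |v_rel|² = 82
v_rel×d = (-1)·(19) − (9)·(1) = -28
since m = R²·82 − (-28)²:  R² = (784 + 15288) / 82 = 196
R = √196 = 14  ⇒  r_B = 14 − 8 = 6

rB=6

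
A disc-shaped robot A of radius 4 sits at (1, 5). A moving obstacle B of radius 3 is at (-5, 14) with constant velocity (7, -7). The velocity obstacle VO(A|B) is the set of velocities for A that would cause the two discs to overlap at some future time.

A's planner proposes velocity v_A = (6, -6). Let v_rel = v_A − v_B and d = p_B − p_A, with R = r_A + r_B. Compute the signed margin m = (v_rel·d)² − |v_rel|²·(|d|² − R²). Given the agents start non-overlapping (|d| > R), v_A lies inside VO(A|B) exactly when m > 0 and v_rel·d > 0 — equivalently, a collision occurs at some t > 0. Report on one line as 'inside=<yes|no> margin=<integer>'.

d = (-6, 9),  |d|² = 117;  R = 4+3 = 7,  c = 117−7² = 68
v_rel = (-1, 1),  |v_rel|² = 2;  v_rel·d = (-1)·(-6) + (1)·(9) = 15
2·t² − 30·t + 68 = 0  ⇒  m = 15² − 2·68 = 89
m = 89 > 0,  v_rel·d = 15 > 0  ⇒  inside

inside=yes margin=89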